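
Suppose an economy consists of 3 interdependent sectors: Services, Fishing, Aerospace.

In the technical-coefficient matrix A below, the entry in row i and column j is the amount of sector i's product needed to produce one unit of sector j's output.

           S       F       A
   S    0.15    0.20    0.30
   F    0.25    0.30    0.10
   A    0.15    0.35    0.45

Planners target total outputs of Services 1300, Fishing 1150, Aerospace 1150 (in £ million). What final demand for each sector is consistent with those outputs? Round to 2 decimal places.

d_S = 530.00, d_F = 365.00, d_A = 35.00

I − A =
  [   0.85    -0.20    -0.30]
  [  -0.25     0.70    -0.10]
  [  -0.15    -0.35     0.55]
d = (I − A) x:
  d_S = (+0.85)·1300 + (-0.20)·1150 + (-0.30)·1150 = 530.00
  d_F = (-0.25)·1300 + (+0.70)·1150 + (-0.10)·1150 = 365.00
  d_A = (-0.15)·1300 + (-0.35)·1150 + (+0.55)·1150 = 35.00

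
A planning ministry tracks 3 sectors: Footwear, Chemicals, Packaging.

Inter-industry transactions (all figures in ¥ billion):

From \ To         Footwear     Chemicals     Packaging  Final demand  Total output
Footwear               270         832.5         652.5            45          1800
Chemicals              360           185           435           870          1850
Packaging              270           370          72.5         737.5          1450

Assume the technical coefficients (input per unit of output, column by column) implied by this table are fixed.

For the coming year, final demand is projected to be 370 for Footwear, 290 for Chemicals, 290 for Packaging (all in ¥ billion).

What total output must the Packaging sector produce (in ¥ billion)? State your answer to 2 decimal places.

Technical coefficients a_ij = z_ij / X_j:
  a_FF = 270/1800 = 0.15, a_CF = 360/1800 = 0.20, a_PF = 270/1800 = 0.15
  a_FC = 832.5/1850 = 0.45, a_CC = 185/1850 = 0.10, a_PC = 370/1850 = 0.20
  a_FP = 652.5/1450 = 0.45, a_CP = 435/1450 = 0.30, a_PP = 72.5/1450 = 0.05
I − A =
  [   0.85    -0.45    -0.45]
  [  -0.20     0.90    -0.30]
  [  -0.15    -0.20     0.95]
Cofactors of I−A, C_ij = (−1)^(i+j)·(minor ij) (rows/columns in the sector order above):
  C_11 = (0.90)(0.95) − (-0.30)(-0.20) = 0.7950
  C_12 = −[(-0.20)(0.95) − (-0.30)(-0.15)] = 0.2350
  C_13 = (-0.20)(-0.20) − (0.90)(-0.15) = 0.1750
  C_21 = −[(-0.45)(0.95) − (-0.45)(-0.20)] = 0.5175
  C_22 = (0.85)(0.95) − (-0.45)(-0.15) = 0.7400
  C_23 = −[(0.85)(-0.20) − (-0.45)(-0.15)] = 0.2375
  C_31 = (-0.45)(-0.30) − (-0.45)(0.90) = 0.5400
  C_32 = −[(0.85)(-0.30) − (-0.45)(-0.20)] = 0.3450
  C_33 = (0.85)(0.90) − (-0.45)(-0.20) = 0.6750
det(I−A) = Σ_j (I−A)_1j·C_1j = (0.85)(0.7950) + (-0.45)(0.2350) + (-0.45)(0.1750) = 0.49125
adj(I−A) = Cᵀ =
  [ 0.7950   0.5175   0.5400]
  [ 0.2350   0.7400   0.3450]
  [ 0.1750   0.2375   0.6750]
(I − A)⁻¹ = adj(I−A) / det(I−A) ≈
  [   1.6183     1.0534     1.0992]
  [   0.4784     1.5064     0.7023]
  [   0.3562     0.4835     1.3740]
x = (I − A)⁻¹ d = adj(I−A)·d / det(I−A), with det(I−A) = 0.49125:
  x_F = (0.7950·370 + 0.5175·290 + 0.5400·290) / 0.49125 = 600.825 / 0.49125 ≈ 1223.05
  x_C = (0.2350·370 + 0.7400·290 + 0.3450·290) / 0.49125 = 401.60 / 0.49125 ≈ 817.51
  x_P = (0.1750·370 + 0.2375·290 + 0.6750·290) / 0.49125 = 329.375 / 0.49125 ≈ 670.48

x_P = 670.48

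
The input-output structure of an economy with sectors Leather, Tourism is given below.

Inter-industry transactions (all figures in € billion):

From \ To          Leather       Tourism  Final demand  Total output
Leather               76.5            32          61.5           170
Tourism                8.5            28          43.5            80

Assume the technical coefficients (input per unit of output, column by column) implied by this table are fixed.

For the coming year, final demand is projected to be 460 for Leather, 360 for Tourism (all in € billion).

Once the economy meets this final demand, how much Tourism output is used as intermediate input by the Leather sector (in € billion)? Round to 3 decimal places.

Technical coefficients a_ij = z_ij / X_j:
  a_11 = 76.5/170 = 0.45, a_21 = 8.5/170 = 0.05
  a_12 = 32/80 = 0.40, a_22 = 28/80 = 0.35
I − A =
  [   0.55    -0.40]
  [  -0.05     0.65]
det(I−A) = (0.55)(0.65) − (-0.40)(-0.05) = 0.3375
adj(I−A) = [[0.65, 0.40], [0.05, 0.55]]
(I − A)⁻¹ = adj(I−A) / det(I−A) ≈
  [   1.9259     1.1852]
  [   0.1481     1.6296]
First solve x = (I − A)⁻¹ d = adj(I−A)·d / det(I−A); in particular x_1 = (0.65·460 + 0.40·360) / 0.3375 = 443.00 / 0.3375 ≈ 1312.59259.
Intermediate flow from 2 to 1: z_21 = a_21 · x_1 = 0.05 × 443.00 / 0.3375 = 22.15 / 0.3375 ≈ 65.630.

z_21 = 65.630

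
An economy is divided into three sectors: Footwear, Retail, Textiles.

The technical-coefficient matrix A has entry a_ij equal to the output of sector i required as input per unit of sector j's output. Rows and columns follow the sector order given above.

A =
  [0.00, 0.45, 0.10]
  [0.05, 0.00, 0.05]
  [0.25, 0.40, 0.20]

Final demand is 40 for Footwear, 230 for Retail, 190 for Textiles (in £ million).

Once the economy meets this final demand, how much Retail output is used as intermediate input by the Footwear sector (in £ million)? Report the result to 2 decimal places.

I − A =
  [   1.00    -0.45    -0.10]
  [  -0.05     1.00    -0.05]
  [  -0.25    -0.40     0.80]
Cofactors of I−A, C_ij = (−1)^(i+j)·(minor ij) (rows/columns in the sector order above):
  C_11 = (1.00)(0.80) − (-0.05)(-0.40) = 0.7800
  C_12 = −[(-0.05)(0.80) − (-0.05)(-0.25)] = 0.0525
  C_13 = (-0.05)(-0.40) − (1.00)(-0.25) = 0.2700
  C_21 = −[(-0.45)(0.80) − (-0.10)(-0.40)] = 0.4000
  C_22 = (1.00)(0.80) − (-0.10)(-0.25) = 0.7750
  C_23 = −[(1.00)(-0.40) − (-0.45)(-0.25)] = 0.5125
  C_31 = (-0.45)(-0.05) − (-0.10)(1.00) = 0.1225
  C_32 = −[(1.00)(-0.05) − (-0.10)(-0.05)] = 0.0550
  C_33 = (1.00)(1.00) − (-0.45)(-0.05) = 0.9775
det(I−A) = Σ_j (I−A)_1j·C_1j = (1.00)(0.7800) + (-0.45)(0.0525) + (-0.10)(0.2700) = 0.729375
adj(I−A) = Cᵀ =
  [ 0.7800   0.4000   0.1225]
  [ 0.0525   0.7750   0.0550]
  [ 0.2700   0.5125   0.9775]
(I − A)⁻¹ = adj(I−A) / det(I−A) ≈
  [   1.0694     0.5484     0.1680]
  [   0.0720     1.0626     0.0754]
  [   0.3702     0.7027     1.3402]
First solve x = (I − A)⁻¹ d = adj(I−A)·d / det(I−A); in particular x_F = (0.7800·40 + 0.4000·230 + 0.1225·190) / 0.729375 = 146.475 / 0.729375 ≈ 200.8226.
Intermediate flow from R to F: z_RF = a_RF · x_F = 0.05 × 146.475 / 0.729375 = 7.32375 / 0.729375 ≈ 10.04.

z_RF = 10.04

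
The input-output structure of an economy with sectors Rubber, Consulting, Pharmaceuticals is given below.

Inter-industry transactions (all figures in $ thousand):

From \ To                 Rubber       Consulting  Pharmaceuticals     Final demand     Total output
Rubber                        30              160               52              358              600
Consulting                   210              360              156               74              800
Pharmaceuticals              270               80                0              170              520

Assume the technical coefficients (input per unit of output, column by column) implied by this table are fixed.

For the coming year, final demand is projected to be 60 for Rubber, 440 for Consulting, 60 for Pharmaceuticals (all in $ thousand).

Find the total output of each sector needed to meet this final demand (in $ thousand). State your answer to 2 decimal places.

x_1 = 353.90, x_2 = 1210.85, x_3 = 340.34

Technical coefficients a_ij = z_ij / X_j:
  a_11 = 30/600 = 0.05, a_21 = 210/600 = 0.35, a_31 = 270/600 = 0.45
  a_12 = 160/800 = 0.20, a_22 = 360/800 = 0.45, a_32 = 80/800 = 0.10
  a_13 = 52/520 = 0.10, a_23 = 156/520 = 0.30, a_33 = 0/520 = 0.00
I − A =
  [   0.95    -0.20    -0.10]
  [  -0.35     0.55    -0.30]
  [  -0.45    -0.10     1.00]
Cofactors of I−A, C_ij = (−1)^(i+j)·(minor ij) (rows/columns in the sector order above):
  C_11 = (0.55)(1.00) − (-0.30)(-0.10) = 0.5200
  C_12 = −[(-0.35)(1.00) − (-0.30)(-0.45)] = 0.4850
  C_13 = (-0.35)(-0.10) − (0.55)(-0.45) = 0.2825
  C_21 = −[(-0.20)(1.00) − (-0.10)(-0.10)] = 0.2100
  C_22 = (0.95)(1.00) − (-0.10)(-0.45) = 0.9050
  C_23 = −[(0.95)(-0.10) − (-0.20)(-0.45)] = 0.1850
  C_31 = (-0.20)(-0.30) − (-0.10)(0.55) = 0.1150
  C_32 = −[(0.95)(-0.30) − (-0.10)(-0.35)] = 0.3200
  C_33 = (0.95)(0.55) − (-0.20)(-0.35) = 0.4525
det(I−A) = Σ_j (I−A)_1j·C_1j = (0.95)(0.5200) + (-0.20)(0.4850) + (-0.10)(0.2825) = 0.36875
adj(I−A) = Cᵀ =
  [ 0.5200   0.2100   0.1150]
  [ 0.4850   0.9050   0.3200]
  [ 0.2825   0.1850   0.4525]
(I − A)⁻¹ = adj(I−A) / det(I−A) ≈
  [   1.4102     0.5695     0.3119]
  [   1.3153     2.4542     0.8678]
  [   0.7661     0.5017     1.2271]
x = (I − A)⁻¹ d = adj(I−A)·d / det(I−A), with det(I−A) = 0.36875:
  x_1 = (0.5200·60 + 0.2100·440 + 0.1150·60) / 0.36875 = 130.50 / 0.36875 ≈ 353.90
  x_2 = (0.4850·60 + 0.9050·440 + 0.3200·60) / 0.36875 = 446.50 / 0.36875 ≈ 1210.85
  x_3 = (0.2825·60 + 0.1850·440 + 0.4525·60) / 0.36875 = 125.50 / 0.36875 ≈ 340.34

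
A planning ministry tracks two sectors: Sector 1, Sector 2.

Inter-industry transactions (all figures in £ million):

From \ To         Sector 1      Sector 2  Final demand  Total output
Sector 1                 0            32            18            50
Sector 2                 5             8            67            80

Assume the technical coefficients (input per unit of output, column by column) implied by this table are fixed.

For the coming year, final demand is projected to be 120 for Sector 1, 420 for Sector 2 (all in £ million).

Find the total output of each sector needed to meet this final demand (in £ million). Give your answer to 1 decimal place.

Technical coefficients a_ij = z_ij / X_j:
  a_11 = 0/50 = 0.00, a_21 = 5/50 = 0.10
  a_12 = 32/80 = 0.40, a_22 = 8/80 = 0.10
I − A =
  [   1.00    -0.40]
  [  -0.10     0.90]
det(I−A) = (1.00)(0.90) − (-0.40)(-0.10) = 0.8600
adj(I−A) = [[0.90, 0.40], [0.10, 1.00]]
(I − A)⁻¹ = adj(I−A) / det(I−A) ≈
  [   1.0465     0.4651]
  [   0.1163     1.1628]
x = (I − A)⁻¹ d = adj(I−A)·d / det(I−A), with det(I−A) = 0.8600:
  x_1 = (0.90·120 + 0.40·420) / 0.8600 = 276.00 / 0.8600 ≈ 320.9
  x_2 = (0.10·120 + 1.00·420) / 0.8600 = 432.00 / 0.8600 ≈ 502.3

x_1 = 320.9, x_2 = 502.3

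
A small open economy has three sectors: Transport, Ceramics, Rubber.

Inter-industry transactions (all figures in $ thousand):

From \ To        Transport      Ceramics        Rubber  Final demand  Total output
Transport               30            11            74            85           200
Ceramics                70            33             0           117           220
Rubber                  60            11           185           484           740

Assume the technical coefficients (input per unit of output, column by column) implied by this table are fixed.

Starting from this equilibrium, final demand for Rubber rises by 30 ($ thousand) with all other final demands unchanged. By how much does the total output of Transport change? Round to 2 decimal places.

Technical coefficients a_ij = z_ij / X_j:
  a_11 = 30/200 = 0.15, a_21 = 70/200 = 0.35, a_31 = 60/200 = 0.30
  a_12 = 11/220 = 0.05, a_22 = 33/220 = 0.15, a_32 = 11/220 = 0.05
  a_13 = 74/740 = 0.10, a_23 = 0/740 = 0.00, a_33 = 185/740 = 0.25
I − A =
  [   0.85    -0.05    -0.10]
  [  -0.35     0.85     0.00]
  [  -0.30    -0.05     0.75]
Cofactors of I−A, C_ij = (−1)^(i+j)·(minor ij) (rows/columns in the sector order above):
  C_11 = (0.85)(0.75) − (0.00)(-0.05) = 0.6375
  C_12 = −[(-0.35)(0.75) − (0.00)(-0.30)] = 0.2625
  C_13 = (-0.35)(-0.05) − (0.85)(-0.30) = 0.2725
  C_21 = −[(-0.05)(0.75) − (-0.10)(-0.05)] = 0.0425
  C_22 = (0.85)(0.75) − (-0.10)(-0.30) = 0.6075
  C_23 = −[(0.85)(-0.05) − (-0.05)(-0.30)] = 0.0575
  C_31 = (-0.05)(0.00) − (-0.10)(0.85) = 0.0850
  C_32 = −[(0.85)(0.00) − (-0.10)(-0.35)] = 0.0350
  C_33 = (0.85)(0.85) − (-0.05)(-0.35) = 0.7050
det(I−A) = Σ_j (I−A)_1j·C_1j = (0.85)(0.6375) + (-0.05)(0.2625) + (-0.10)(0.2725) = 0.5015
adj(I−A) = Cᵀ =
  [ 0.6375   0.0425   0.0850]
  [ 0.2625   0.6075   0.0350]
  [ 0.2725   0.0575   0.7050]
(I − A)⁻¹ = adj(I−A) / det(I−A) ≈
  [   1.2712     0.0847     0.1695]
  [   0.5234     1.2114     0.0698]
  [   0.5434     0.1147     1.4058]
Δx = (I − A)⁻¹ Δd with Δd having +30 in the Rubber component and 0 elsewhere.
So Δx_1 = L_13 · (+30), where L_13 = adj(I−A)_13 / det(I−A) = 0.0850 / 0.5015.
Δx_1 = 0.0850 × (+30) / 0.5015 = 2.55 / 0.5015 ≈ 5.08.

Δx_1 = 5.08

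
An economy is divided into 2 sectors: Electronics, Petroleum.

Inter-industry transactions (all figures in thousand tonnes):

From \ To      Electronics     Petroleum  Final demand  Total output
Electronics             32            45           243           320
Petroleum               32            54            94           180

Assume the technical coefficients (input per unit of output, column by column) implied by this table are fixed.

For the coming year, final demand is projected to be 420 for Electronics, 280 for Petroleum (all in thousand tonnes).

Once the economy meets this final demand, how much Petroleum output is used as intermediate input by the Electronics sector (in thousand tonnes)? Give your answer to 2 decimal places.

Technical coefficients a_ij = z_ij / X_j:
  a_EE = 32/320 = 0.10, a_PE = 32/320 = 0.10
  a_EP = 45/180 = 0.25, a_PP = 54/180 = 0.30
I − A =
  [   0.90    -0.25]
  [  -0.10     0.70]
det(I−A) = (0.90)(0.70) − (-0.25)(-0.10) = 0.6050
adj(I−A) = [[0.70, 0.25], [0.10, 0.90]]
(I − A)⁻¹ = adj(I−A) / det(I−A) ≈
  [   1.1570     0.4132]
  [   0.1653     1.4876]
First solve x = (I − A)⁻¹ d = adj(I−A)·d / det(I−A); in particular x_E = (0.70·420 + 0.25·280) / 0.6050 = 364.00 / 0.6050 ≈ 601.6529.
Intermediate flow from P to E: z_PE = a_PE · x_E = 0.10 × 364.00 / 0.6050 = 36.40 / 0.6050 ≈ 60.17.

z_PE = 60.17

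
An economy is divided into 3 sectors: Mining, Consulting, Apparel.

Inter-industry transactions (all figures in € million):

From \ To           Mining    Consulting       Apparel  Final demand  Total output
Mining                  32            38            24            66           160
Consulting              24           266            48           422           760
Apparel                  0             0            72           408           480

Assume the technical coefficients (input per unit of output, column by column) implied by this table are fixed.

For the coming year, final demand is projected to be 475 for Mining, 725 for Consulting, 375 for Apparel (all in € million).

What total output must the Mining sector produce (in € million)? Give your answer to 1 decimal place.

Technical coefficients a_ij = z_ij / X_j:
  a_MM = 32/160 = 0.20, a_CM = 24/160 = 0.15, a_AM = 0/160 = 0.00
  a_MC = 38/760 = 0.05, a_CC = 266/760 = 0.35, a_AC = 0/760 = 0.00
  a_MA = 24/480 = 0.05, a_CA = 48/480 = 0.10, a_AA = 72/480 = 0.15
I − A =
  [   0.80    -0.05    -0.05]
  [  -0.15     0.65    -0.10]
  [   0.00     0.00     0.85]
Cofactors of I−A, C_ij = (−1)^(i+j)·(minor ij) (rows/columns in the sector order above):
  C_11 = (0.65)(0.85) − (-0.10)(0.00) = 0.5525
  C_12 = −[(-0.15)(0.85) − (-0.10)(0.00)] = 0.1275
  C_13 = (-0.15)(0.00) − (0.65)(0.00) = 0.0000
  C_21 = −[(-0.05)(0.85) − (-0.05)(0.00)] = 0.0425
  C_22 = (0.80)(0.85) − (-0.05)(0.00) = 0.6800
  C_23 = −[(0.80)(0.00) − (-0.05)(0.00)] = 0.0000
  C_31 = (-0.05)(-0.10) − (-0.05)(0.65) = 0.0375
  C_32 = −[(0.80)(-0.10) − (-0.05)(-0.15)] = 0.0875
  C_33 = (0.80)(0.65) − (-0.05)(-0.15) = 0.5125
det(I−A) = Σ_j (I−A)_1j·C_1j = (0.80)(0.5525) + (-0.05)(0.1275) + (-0.05)(0.0000) = 0.435625
adj(I−A) = Cᵀ =
  [ 0.5525   0.0425   0.0375]
  [ 0.1275   0.6800   0.0875]
  [ 0.0000   0.0000   0.5125]
(I − A)⁻¹ = adj(I−A) / det(I−A) ≈
  [   1.2683     0.0976     0.0861]
  [   0.2927     1.5610     0.2009]
  [   0.0000     0.0000     1.1765]
x = (I − A)⁻¹ d = adj(I−A)·d / det(I−A), with det(I−A) = 0.435625:
  x_M = (0.5525·475 + 0.0425·725 + 0.0375·375) / 0.435625 = 307.3125 / 0.435625 ≈ 705.5
  x_C = (0.1275·475 + 0.6800·725 + 0.0875·375) / 0.435625 = 586.375 / 0.435625 ≈ 1346.1
  x_A = (0.0000·475 + 0.0000·725 + 0.5125·375) / 0.435625 = 192.1875 / 0.435625 ≈ 441.2

x_M = 705.5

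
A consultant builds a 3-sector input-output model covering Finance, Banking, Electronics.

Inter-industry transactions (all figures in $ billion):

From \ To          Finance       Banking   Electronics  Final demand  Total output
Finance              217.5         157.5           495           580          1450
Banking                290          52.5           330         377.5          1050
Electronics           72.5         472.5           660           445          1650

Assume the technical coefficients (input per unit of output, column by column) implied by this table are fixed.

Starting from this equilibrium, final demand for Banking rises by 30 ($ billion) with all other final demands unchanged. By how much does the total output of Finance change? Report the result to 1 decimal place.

Δx_F = 19.4

Technical coefficients a_ij = z_ij / X_j:
  a_FF = 217.5/1450 = 0.15, a_BF = 290/1450 = 0.20, a_EF = 72.5/1450 = 0.05
  a_FB = 157.5/1050 = 0.15, a_BB = 52.5/1050 = 0.05, a_EB = 472.5/1050 = 0.45
  a_FE = 495/1650 = 0.30, a_BE = 330/1650 = 0.20, a_EE = 660/1650 = 0.40
I − A =
  [   0.85    -0.15    -0.30]
  [  -0.20     0.95    -0.20]
  [  -0.05    -0.45     0.60]
Cofactors of I−A, C_ij = (−1)^(i+j)·(minor ij) (rows/columns in the sector order above):
  C_11 = (0.95)(0.60) − (-0.20)(-0.45) = 0.4800
  C_12 = −[(-0.20)(0.60) − (-0.20)(-0.05)] = 0.1300
  C_13 = (-0.20)(-0.45) − (0.95)(-0.05) = 0.1375
  C_21 = −[(-0.15)(0.60) − (-0.30)(-0.45)] = 0.2250
  C_22 = (0.85)(0.60) − (-0.30)(-0.05) = 0.4950
  C_23 = −[(0.85)(-0.45) − (-0.15)(-0.05)] = 0.3900
  C_31 = (-0.15)(-0.20) − (-0.30)(0.95) = 0.3150
  C_32 = −[(0.85)(-0.20) − (-0.30)(-0.20)] = 0.2300
  C_33 = (0.85)(0.95) − (-0.15)(-0.20) = 0.7775
det(I−A) = Σ_j (I−A)_1j·C_1j = (0.85)(0.4800) + (-0.15)(0.1300) + (-0.30)(0.1375) = 0.34725
adj(I−A) = Cᵀ =
  [ 0.4800   0.2250   0.3150]
  [ 0.1300   0.4950   0.2300]
  [ 0.1375   0.3900   0.7775]
(I − A)⁻¹ = adj(I−A) / det(I−A) ≈
  [   1.3823     0.6479     0.9071]
  [   0.3744     1.4255     0.6623]
  [   0.3960     1.1231     2.2390]
Δx = (I − A)⁻¹ Δd with Δd having +30 in the Banking component and 0 elsewhere.
So Δx_F = L_FB · (+30), where L_FB = adj(I−A)_FB / det(I−A) = 0.2250 / 0.34725.
Δx_F = 0.2250 × (+30) / 0.34725 = 6.75 / 0.34725 ≈ 19.4.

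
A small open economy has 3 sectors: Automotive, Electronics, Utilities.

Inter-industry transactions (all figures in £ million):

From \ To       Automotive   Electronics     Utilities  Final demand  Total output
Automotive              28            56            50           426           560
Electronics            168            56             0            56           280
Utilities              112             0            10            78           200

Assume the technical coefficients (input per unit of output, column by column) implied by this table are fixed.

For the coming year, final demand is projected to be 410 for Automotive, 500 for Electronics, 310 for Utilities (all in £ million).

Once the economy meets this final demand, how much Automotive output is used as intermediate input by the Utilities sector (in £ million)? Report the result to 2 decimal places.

z_13 = 121.04

Technical coefficients a_ij = z_ij / X_j:
  a_11 = 28/560 = 0.05, a_21 = 168/560 = 0.30, a_31 = 112/560 = 0.20
  a_12 = 56/280 = 0.20, a_22 = 56/280 = 0.20, a_32 = 0/280 = 0.00
  a_13 = 50/200 = 0.25, a_23 = 0/200 = 0.00, a_33 = 10/200 = 0.05
I − A =
  [   0.95    -0.20    -0.25]
  [  -0.30     0.80     0.00]
  [  -0.20     0.00     0.95]
Cofactors of I−A, C_ij = (−1)^(i+j)·(minor ij) (rows/columns in the sector order above):
  C_11 = (0.80)(0.95) − (0.00)(0.00) = 0.7600
  C_12 = −[(-0.30)(0.95) − (0.00)(-0.20)] = 0.2850
  C_13 = (-0.30)(0.00) − (0.80)(-0.20) = 0.1600
  C_21 = −[(-0.20)(0.95) − (-0.25)(0.00)] = 0.1900
  C_22 = (0.95)(0.95) − (-0.25)(-0.20) = 0.8525
  C_23 = −[(0.95)(0.00) − (-0.20)(-0.20)] = 0.0400
  C_31 = (-0.20)(0.00) − (-0.25)(0.80) = 0.2000
  C_32 = −[(0.95)(0.00) − (-0.25)(-0.30)] = 0.0750
  C_33 = (0.95)(0.80) − (-0.20)(-0.30) = 0.7000
det(I−A) = Σ_j (I−A)_1j·C_1j = (0.95)(0.7600) + (-0.20)(0.2850) + (-0.25)(0.1600) = 0.6250
adj(I−A) = Cᵀ =
  [ 0.7600   0.1900   0.2000]
  [ 0.2850   0.8525   0.0750]
  [ 0.1600   0.0400   0.7000]
(I − A)⁻¹ = adj(I−A) / det(I−A) ≈
  [   1.2160     0.3040     0.3200]
  [   0.4560     1.3640     0.1200]
  [   0.2560     0.0640     1.1200]
First solve x = (I − A)⁻¹ d = adj(I−A)·d / det(I−A); in particular x_3 = (0.1600·410 + 0.0400·500 + 0.7000·310) / 0.6250 = 302.60 / 0.6250 = 484.1600.
Intermediate flow from 1 to 3: z_13 = a_13 · x_3 = 0.25 × 302.60 / 0.6250 = 75.65 / 0.6250 = 121.04.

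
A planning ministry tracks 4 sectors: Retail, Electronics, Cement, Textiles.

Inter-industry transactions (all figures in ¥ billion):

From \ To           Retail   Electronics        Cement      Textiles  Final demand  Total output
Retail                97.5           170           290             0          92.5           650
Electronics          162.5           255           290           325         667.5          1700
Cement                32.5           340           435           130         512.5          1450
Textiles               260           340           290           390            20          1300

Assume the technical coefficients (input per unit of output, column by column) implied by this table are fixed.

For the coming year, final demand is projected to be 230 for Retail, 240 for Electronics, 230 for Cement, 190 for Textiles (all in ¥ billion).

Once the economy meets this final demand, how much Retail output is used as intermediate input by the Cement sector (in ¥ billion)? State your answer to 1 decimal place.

Technical coefficients a_ij = z_ij / X_j:
  a_11 = 97.5/650 = 0.15, a_21 = 162.5/650 = 0.25, a_31 = 32.5/650 = 0.05, a_41 = 260/650 = 0.40
  a_12 = 170/1700 = 0.10, a_22 = 255/1700 = 0.15, a_32 = 340/1700 = 0.20, a_42 = 340/1700 = 0.20
  a_13 = 290/1450 = 0.20, a_23 = 290/1450 = 0.20, a_33 = 435/1450 = 0.30, a_43 = 290/1450 = 0.20
  a_14 = 0/1300 = 0.00, a_24 = 325/1300 = 0.25, a_34 = 130/1300 = 0.10, a_44 = 390/1300 = 0.30
I − A =
  [   0.85    -0.10    -0.20     0.00]
  [  -0.25     0.85    -0.20    -0.25]
  [  -0.05    -0.20     0.70    -0.10]
  [  -0.40    -0.20    -0.20     0.70]
Compute the cofactors C_ij = (−1)^(i+j)·(3×3 minor ij) of I−A; the adjugate is their transpose:
adj(I−A) = Cᵀ =
  [ 0.32250   0.07900   0.12800   0.04650]
  [ 0.20500   0.38450   0.21650   0.16825]
  [ 0.12125   0.14350   0.43575   0.11350]
  [ 0.27750   0.19600   0.25950   0.43475]
det(I−A) = Σ_j (I−A)_1j·C_1j = (0.85)(0.32250) + (-0.10)(0.20500) + (-0.20)(0.12125) + (0.00)(0.27750) = 0.229375
(I − A)⁻¹ = adj(I−A) / det(I−A) ≈
  [   1.4060     0.3444     0.5580     0.2027]
  [   0.8937     1.6763     0.9439     0.7335]
  [   0.5286     0.6256     1.8997     0.4948]
  [   1.2098     0.8545     1.1313     1.8954]
First solve x = (I − A)⁻¹ d = adj(I−A)·d / det(I−A); in particular x_3 = (0.12125·230 + 0.14350·240 + 0.43575·230 + 0.11350·190) / 0.229375 = 184.115 / 0.229375 ≈ 802.681.
Intermediate flow from 1 to 3: z_13 = a_13 · x_3 = 0.20 × 184.115 / 0.229375 = 36.823 / 0.229375 ≈ 160.5.

z_13 = 160.5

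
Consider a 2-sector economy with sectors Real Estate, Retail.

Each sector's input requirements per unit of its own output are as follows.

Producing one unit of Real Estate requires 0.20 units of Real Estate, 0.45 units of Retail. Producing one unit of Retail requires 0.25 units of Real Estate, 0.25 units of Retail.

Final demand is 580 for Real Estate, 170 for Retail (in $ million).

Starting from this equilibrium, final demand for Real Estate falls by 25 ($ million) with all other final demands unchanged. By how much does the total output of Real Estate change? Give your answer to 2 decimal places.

Δx_1 = -38.46

I − A =
  [   0.80    -0.25]
  [  -0.45     0.75]
det(I−A) = (0.80)(0.75) − (-0.25)(-0.45) = 0.4875
adj(I−A) = [[0.75, 0.25], [0.45, 0.80]]
(I − A)⁻¹ = adj(I−A) / det(I−A) ≈
  [   1.5385     0.5128]
  [   0.9231     1.6410]
Δx = (I − A)⁻¹ Δd with Δd having -25 in the Real Estate component and 0 elsewhere.
So Δx_1 = L_11 · (-25), where L_11 = adj(I−A)_11 / det(I−A) = 0.75 / 0.4875.
Δx_1 = 0.75 × (-25) / 0.4875 = -18.75 / 0.4875 ≈ -38.46.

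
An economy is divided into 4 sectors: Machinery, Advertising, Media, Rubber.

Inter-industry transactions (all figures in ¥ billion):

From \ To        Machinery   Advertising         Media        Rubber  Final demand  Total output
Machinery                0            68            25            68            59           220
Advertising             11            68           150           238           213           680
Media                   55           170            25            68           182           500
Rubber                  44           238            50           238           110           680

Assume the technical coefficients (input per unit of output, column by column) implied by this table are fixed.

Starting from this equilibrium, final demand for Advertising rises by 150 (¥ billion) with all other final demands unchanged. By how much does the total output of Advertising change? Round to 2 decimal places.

Δx_2 = 273.81

Technical coefficients a_ij = z_ij / X_j:
  a_11 = 0/220 = 0.00, a_21 = 11/220 = 0.05, a_31 = 55/220 = 0.25, a_41 = 44/220 = 0.20
  a_12 = 68/680 = 0.10, a_22 = 68/680 = 0.10, a_32 = 170/680 = 0.25, a_42 = 238/680 = 0.35
  a_13 = 25/500 = 0.05, a_23 = 150/500 = 0.30, a_33 = 25/500 = 0.05, a_43 = 50/500 = 0.10
  a_14 = 68/680 = 0.10, a_24 = 238/680 = 0.35, a_34 = 68/680 = 0.10, a_44 = 238/680 = 0.35
I − A =
  [   1.00    -0.10    -0.05    -0.10]
  [  -0.05     0.90    -0.30    -0.35]
  [  -0.25    -0.25     0.95    -0.10]
  [  -0.20    -0.35    -0.10     0.65]
Compute the cofactors C_ij = (−1)^(i+j)·(3×3 minor ij) of I−A; the adjugate is their transpose:
adj(I−A) = Cᵀ =
  [ 0.362375   0.106375   0.065625   0.123125]
  [ 0.160375   0.576875   0.229625   0.370625]
  [ 0.161000   0.219500   0.432500   0.209500]
  [ 0.222625   0.377125   0.210375   0.755875]
det(I−A) = Σ_j (I−A)_1j·C_1j = (1.00)(0.362375) + (-0.10)(0.160375) + (-0.05)(0.161000) + (-0.10)(0.222625) = 0.316025
(I − A)⁻¹ = adj(I−A) / det(I−A) ≈
  [   1.1467     0.3366     0.2077     0.3896]
  [   0.5075     1.8254     0.7266     1.1728]
  [   0.5095     0.6946     1.3686     0.6629]
  [   0.7045     1.1933     0.6657     2.3918]
Δx = (I − A)⁻¹ Δd with Δd having +150 in the Advertising component and 0 elsewhere.
So Δx_2 = L_22 · (+150), where L_22 = adj(I−A)_22 / det(I−A) = 0.576875 / 0.316025.
Δx_2 = 0.576875 × (+150) / 0.316025 = 86.53125 / 0.316025 ≈ 273.81.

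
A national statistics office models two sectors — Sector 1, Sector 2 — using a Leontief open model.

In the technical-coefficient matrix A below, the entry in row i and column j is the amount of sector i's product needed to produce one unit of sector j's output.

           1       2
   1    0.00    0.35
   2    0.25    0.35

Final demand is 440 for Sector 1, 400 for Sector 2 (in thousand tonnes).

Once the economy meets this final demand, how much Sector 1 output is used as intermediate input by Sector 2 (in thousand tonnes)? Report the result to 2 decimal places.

I − A =
  [   1.00    -0.35]
  [  -0.25     0.65]
det(I−A) = (1.00)(0.65) − (-0.35)(-0.25) = 0.5625
adj(I−A) = [[0.65, 0.35], [0.25, 1.00]]
(I − A)⁻¹ = adj(I−A) / det(I−A) ≈
  [   1.1556     0.6222]
  [   0.4444     1.7778]
First solve x = (I − A)⁻¹ d = adj(I−A)·d / det(I−A); in particular x_2 = (0.25·440 + 1.00·400) / 0.5625 = 510.00 / 0.5625 ≈ 906.6667.
Intermediate flow from 1 to 2: z_12 = a_12 · x_2 = 0.35 × 510.00 / 0.5625 = 178.50 / 0.5625 ≈ 317.33.

z_12 = 317.33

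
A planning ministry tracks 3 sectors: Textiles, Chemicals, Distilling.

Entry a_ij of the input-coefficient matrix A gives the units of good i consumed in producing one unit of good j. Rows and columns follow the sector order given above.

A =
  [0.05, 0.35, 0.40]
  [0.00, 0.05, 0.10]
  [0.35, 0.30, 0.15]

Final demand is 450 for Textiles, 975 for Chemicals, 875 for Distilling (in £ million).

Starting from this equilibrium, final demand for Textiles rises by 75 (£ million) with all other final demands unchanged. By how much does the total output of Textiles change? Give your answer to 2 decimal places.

I − A =
  [   0.95    -0.35    -0.40]
  [   0.00     0.95    -0.10]
  [  -0.35    -0.30     0.85]
Cofactors of I−A, C_ij = (−1)^(i+j)·(minor ij) (rows/columns in the sector order above):
  C_11 = (0.95)(0.85) − (-0.10)(-0.30) = 0.7775
  C_12 = −[(0.00)(0.85) − (-0.10)(-0.35)] = 0.0350
  C_13 = (0.00)(-0.30) − (0.95)(-0.35) = 0.3325
  C_21 = −[(-0.35)(0.85) − (-0.40)(-0.30)] = 0.4175
  C_22 = (0.95)(0.85) − (-0.40)(-0.35) = 0.6675
  C_23 = −[(0.95)(-0.30) − (-0.35)(-0.35)] = 0.4075
  C_31 = (-0.35)(-0.10) − (-0.40)(0.95) = 0.4150
  C_32 = −[(0.95)(-0.10) − (-0.40)(0.00)] = 0.0950
  C_33 = (0.95)(0.95) − (-0.35)(0.00) = 0.9025
det(I−A) = Σ_j (I−A)_1j·C_1j = (0.95)(0.7775) + (-0.35)(0.0350) + (-0.40)(0.3325) = 0.593375
adj(I−A) = Cᵀ =
  [ 0.7775   0.4175   0.4150]
  [ 0.0350   0.6675   0.0950]
  [ 0.3325   0.4075   0.9025]
(I − A)⁻¹ = adj(I−A) / det(I−A) ≈
  [   1.3103     0.7036     0.6994]
  [   0.0590     1.1249     0.1601]
  [   0.5604     0.6867     1.5210]
Δx = (I − A)⁻¹ Δd with Δd having +75 in the Textiles component and 0 elsewhere.
So Δx_T = L_TT · (+75), where L_TT = adj(I−A)_TT / det(I−A) = 0.7775 / 0.593375.
Δx_T = 0.7775 × (+75) / 0.593375 = 58.3125 / 0.593375 ≈ 98.27.

Δx_T = 98.27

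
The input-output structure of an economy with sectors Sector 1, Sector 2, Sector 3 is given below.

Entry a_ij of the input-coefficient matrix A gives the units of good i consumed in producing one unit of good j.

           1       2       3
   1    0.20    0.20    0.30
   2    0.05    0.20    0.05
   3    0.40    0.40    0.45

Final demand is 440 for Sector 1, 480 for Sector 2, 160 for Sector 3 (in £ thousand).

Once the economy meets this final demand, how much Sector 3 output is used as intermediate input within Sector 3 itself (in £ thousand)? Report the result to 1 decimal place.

I − A =
  [   0.80    -0.20    -0.30]
  [  -0.05     0.80    -0.05]
  [  -0.40    -0.40     0.55]
Cofactors of I−A, C_ij = (−1)^(i+j)·(minor ij) (rows/columns in the sector order above):
  C_11 = (0.80)(0.55) − (-0.05)(-0.40) = 0.4200
  C_12 = −[(-0.05)(0.55) − (-0.05)(-0.40)] = 0.0475
  C_13 = (-0.05)(-0.40) − (0.80)(-0.40) = 0.3400
  C_21 = −[(-0.20)(0.55) − (-0.30)(-0.40)] = 0.2300
  C_22 = (0.80)(0.55) − (-0.30)(-0.40) = 0.3200
  C_23 = −[(0.80)(-0.40) − (-0.20)(-0.40)] = 0.4000
  C_31 = (-0.20)(-0.05) − (-0.30)(0.80) = 0.2500
  C_32 = −[(0.80)(-0.05) − (-0.30)(-0.05)] = 0.0550
  C_33 = (0.80)(0.80) − (-0.20)(-0.05) = 0.6300
det(I−A) = Σ_j (I−A)_1j·C_1j = (0.80)(0.4200) + (-0.20)(0.0475) + (-0.30)(0.3400) = 0.2245
adj(I−A) = Cᵀ =
  [ 0.4200   0.2300   0.2500]
  [ 0.0475   0.3200   0.0550]
  [ 0.3400   0.4000   0.6300]
(I − A)⁻¹ = adj(I−A) / det(I−A) ≈
  [   1.8708     1.0245     1.1136]
  [   0.2116     1.4254     0.2450]
  [   1.5145     1.7817     2.8062]
First solve x = (I − A)⁻¹ d = adj(I−A)·d / det(I−A); in particular x_3 = (0.3400·440 + 0.4000·480 + 0.6300·160) / 0.2245 = 442.40 / 0.2245 ≈ 1970.601.
Intermediate flow from 3 to 3: z_33 = a_33 · x_3 = 0.45 × 442.40 / 0.2245 = 199.08 / 0.2245 ≈ 886.8.

z_33 = 886.8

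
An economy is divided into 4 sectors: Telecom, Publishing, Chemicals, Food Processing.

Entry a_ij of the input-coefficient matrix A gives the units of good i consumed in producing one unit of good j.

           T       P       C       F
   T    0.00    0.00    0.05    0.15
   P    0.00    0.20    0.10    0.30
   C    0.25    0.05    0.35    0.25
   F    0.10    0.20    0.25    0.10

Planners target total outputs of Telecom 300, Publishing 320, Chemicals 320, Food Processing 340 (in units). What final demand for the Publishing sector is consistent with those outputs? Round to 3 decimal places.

I − A =
  [   1.00     0.00    -0.05    -0.15]
  [   0.00     0.80    -0.10    -0.30]
  [  -0.25    -0.05     0.65    -0.25]
  [  -0.10    -0.20    -0.25     0.90]
d = (I − A) x:
  d_T = (+1.00)·300 + (+0.00)·320 + (-0.05)·320 + (-0.15)·340 = 233.000
  d_P = (+0.00)·300 + (+0.80)·320 + (-0.10)·320 + (-0.30)·340 = 122.000
  d_C = (-0.25)·300 + (-0.05)·320 + (+0.65)·320 + (-0.25)·340 = 32.000
  d_F = (-0.10)·300 + (-0.20)·320 + (-0.25)·320 + (+0.90)·340 = 132.000

d_P = 122.000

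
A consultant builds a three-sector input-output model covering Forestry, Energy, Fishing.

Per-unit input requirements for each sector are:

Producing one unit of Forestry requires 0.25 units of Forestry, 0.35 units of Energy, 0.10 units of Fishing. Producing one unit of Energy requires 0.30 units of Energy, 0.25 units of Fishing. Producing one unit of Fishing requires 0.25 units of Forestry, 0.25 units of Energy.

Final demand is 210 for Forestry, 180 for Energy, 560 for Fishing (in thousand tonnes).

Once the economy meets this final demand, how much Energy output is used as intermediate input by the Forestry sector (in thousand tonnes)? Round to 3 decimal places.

I − A =
  [   0.75     0.00    -0.25]
  [  -0.35     0.70    -0.25]
  [  -0.10    -0.25     1.00]
Cofactors of I−A, C_ij = (−1)^(i+j)·(minor ij) (rows/columns in the sector order above):
  C_11 = (0.70)(1.00) − (-0.25)(-0.25) = 0.6375
  C_12 = −[(-0.35)(1.00) − (-0.25)(-0.10)] = 0.3750
  C_13 = (-0.35)(-0.25) − (0.70)(-0.10) = 0.1575
  C_21 = −[(0.00)(1.00) − (-0.25)(-0.25)] = 0.0625
  C_22 = (0.75)(1.00) − (-0.25)(-0.10) = 0.7250
  C_23 = −[(0.75)(-0.25) − (0.00)(-0.10)] = 0.1875
  C_31 = (0.00)(-0.25) − (-0.25)(0.70) = 0.1750
  C_32 = −[(0.75)(-0.25) − (-0.25)(-0.35)] = 0.2750
  C_33 = (0.75)(0.70) − (0.00)(-0.35) = 0.5250
det(I−A) = Σ_j (I−A)_1j·C_1j = (0.75)(0.6375) + (0.00)(0.3750) + (-0.25)(0.1575) = 0.43875
adj(I−A) = Cᵀ =
  [ 0.6375   0.0625   0.1750]
  [ 0.3750   0.7250   0.2750]
  [ 0.1575   0.1875   0.5250]
(I − A)⁻¹ = adj(I−A) / det(I−A) ≈
  [   1.4530     0.1425     0.3989]
  [   0.8547     1.6524     0.6268]
  [   0.3590     0.4274     1.1966]
First solve x = (I − A)⁻¹ d = adj(I−A)·d / det(I−A); in particular x_1 = (0.6375·210 + 0.0625·180 + 0.1750·560) / 0.43875 = 243.125 / 0.43875 ≈ 554.13105.
Intermediate flow from 2 to 1: z_21 = a_21 · x_1 = 0.35 × 243.125 / 0.43875 = 85.09375 / 0.43875 ≈ 193.946.

z_21 = 193.946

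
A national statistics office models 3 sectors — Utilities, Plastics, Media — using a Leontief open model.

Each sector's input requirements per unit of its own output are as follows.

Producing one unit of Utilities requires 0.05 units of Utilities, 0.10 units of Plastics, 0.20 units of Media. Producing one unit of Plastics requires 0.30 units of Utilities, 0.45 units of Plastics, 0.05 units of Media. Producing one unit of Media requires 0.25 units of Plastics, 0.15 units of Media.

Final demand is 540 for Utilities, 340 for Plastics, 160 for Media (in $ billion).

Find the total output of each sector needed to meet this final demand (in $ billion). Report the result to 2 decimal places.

x_1 = 879.13, x_2 = 983.92, x_3 = 452.97

I − A =
  [   0.95    -0.30     0.00]
  [  -0.10     0.55    -0.25]
  [  -0.20    -0.05     0.85]
Cofactors of I−A, C_ij = (−1)^(i+j)·(minor ij) (rows/columns in the sector order above):
  C_11 = (0.55)(0.85) − (-0.25)(-0.05) = 0.4550
  C_12 = −[(-0.10)(0.85) − (-0.25)(-0.20)] = 0.1350
  C_13 = (-0.10)(-0.05) − (0.55)(-0.20) = 0.1150
  C_21 = −[(-0.30)(0.85) − (0.00)(-0.05)] = 0.2550
  C_22 = (0.95)(0.85) − (0.00)(-0.20) = 0.8075
  C_23 = −[(0.95)(-0.05) − (-0.30)(-0.20)] = 0.1075
  C_31 = (-0.30)(-0.25) − (0.00)(0.55) = 0.0750
  C_32 = −[(0.95)(-0.25) − (0.00)(-0.10)] = 0.2375
  C_33 = (0.95)(0.55) − (-0.30)(-0.10) = 0.4925
det(I−A) = Σ_j (I−A)_1j·C_1j = (0.95)(0.4550) + (-0.30)(0.1350) + (0.00)(0.1150) = 0.39175
adj(I−A) = Cᵀ =
  [ 0.4550   0.2550   0.0750]
  [ 0.1350   0.8075   0.2375]
  [ 0.1150   0.1075   0.4925]
(I − A)⁻¹ = adj(I−A) / det(I−A) ≈
  [   1.1615     0.6509     0.1914]
  [   0.3446     2.0613     0.6063]
  [   0.2936     0.2744     1.2572]
x = (I − A)⁻¹ d = adj(I−A)·d / det(I−A), with det(I−A) = 0.39175:
  x_1 = (0.4550·540 + 0.2550·340 + 0.0750·160) / 0.39175 = 344.40 / 0.39175 ≈ 879.13
  x_2 = (0.1350·540 + 0.8075·340 + 0.2375·160) / 0.39175 = 385.45 / 0.39175 ≈ 983.92
  x_3 = (0.1150·540 + 0.1075·340 + 0.4925·160) / 0.39175 = 177.45 / 0.39175 ≈ 452.97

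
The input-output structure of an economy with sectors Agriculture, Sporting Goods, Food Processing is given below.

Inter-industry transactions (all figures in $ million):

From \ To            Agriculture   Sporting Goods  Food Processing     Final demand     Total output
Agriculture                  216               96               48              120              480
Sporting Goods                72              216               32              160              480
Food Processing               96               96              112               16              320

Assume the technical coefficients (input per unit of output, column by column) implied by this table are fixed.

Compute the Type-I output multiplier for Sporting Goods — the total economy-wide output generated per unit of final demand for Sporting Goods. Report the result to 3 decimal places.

Technical coefficients a_ij = z_ij / X_j:
  a_11 = 216/480 = 0.45, a_21 = 72/480 = 0.15, a_31 = 96/480 = 0.20
  a_12 = 96/480 = 0.20, a_22 = 216/480 = 0.45, a_32 = 96/480 = 0.20
  a_13 = 48/320 = 0.15, a_23 = 32/320 = 0.10, a_33 = 112/320 = 0.35
I − A =
  [   0.55    -0.20    -0.15]
  [  -0.15     0.55    -0.10]
  [  -0.20    -0.20     0.65]
Cofactors of I−A, C_ij = (−1)^(i+j)·(minor ij) (rows/columns in the sector order above):
  C_11 = (0.55)(0.65) − (-0.10)(-0.20) = 0.3375
  C_12 = −[(-0.15)(0.65) − (-0.10)(-0.20)] = 0.1175
  C_13 = (-0.15)(-0.20) − (0.55)(-0.20) = 0.1400
  C_21 = −[(-0.20)(0.65) − (-0.15)(-0.20)] = 0.1600
  C_22 = (0.55)(0.65) − (-0.15)(-0.20) = 0.3275
  C_23 = −[(0.55)(-0.20) − (-0.20)(-0.20)] = 0.1500
  C_31 = (-0.20)(-0.10) − (-0.15)(0.55) = 0.1025
  C_32 = −[(0.55)(-0.10) − (-0.15)(-0.15)] = 0.0775
  C_33 = (0.55)(0.55) − (-0.20)(-0.15) = 0.2725
det(I−A) = Σ_j (I−A)_1j·C_1j = (0.55)(0.3375) + (-0.20)(0.1175) + (-0.15)(0.1400) = 0.141125
adj(I−A) = Cᵀ =
  [ 0.3375   0.1600   0.1025]
  [ 0.1175   0.3275   0.0775]
  [ 0.1400   0.1500   0.2725]
(I − A)⁻¹ = adj(I−A) / det(I−A) ≈
  [   2.3915     1.1337     0.7263]
  [   0.8326     2.3206     0.5492]
  [   0.9920     1.0629     1.9309]
The output multiplier for sector j is the column-j sum of the Leontief inverse (I − A)⁻¹ = adj(I−A) / det(I−A).
Column 2 of adj(I−A): (0.1600, 0.3275, 0.1500); det(I−A) = 0.141125.
m_2 = (0.1600 + 0.3275 + 0.1500) / 0.141125 = 0.6375 / 0.141125 ≈ 4.517.

m_2 = 4.517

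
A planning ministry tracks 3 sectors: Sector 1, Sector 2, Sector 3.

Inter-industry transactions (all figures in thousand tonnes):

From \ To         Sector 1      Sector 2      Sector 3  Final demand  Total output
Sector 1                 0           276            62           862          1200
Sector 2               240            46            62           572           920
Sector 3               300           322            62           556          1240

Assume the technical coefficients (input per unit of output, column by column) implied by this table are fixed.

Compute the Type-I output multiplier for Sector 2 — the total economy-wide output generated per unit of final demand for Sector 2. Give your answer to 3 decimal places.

Technical coefficients a_ij = z_ij / X_j:
  a_11 = 0/1200 = 0.00, a_21 = 240/1200 = 0.20, a_31 = 300/1200 = 0.25
  a_12 = 276/920 = 0.30, a_22 = 46/920 = 0.05, a_32 = 322/920 = 0.35
  a_13 = 62/1240 = 0.05, a_23 = 62/1240 = 0.05, a_33 = 62/1240 = 0.05
I − A =
  [   1.00    -0.30    -0.05]
  [  -0.20     0.95    -0.05]
  [  -0.25    -0.35     0.95]
Cofactors of I−A, C_ij = (−1)^(i+j)·(minor ij) (rows/columns in the sector order above):
  C_11 = (0.95)(0.95) − (-0.05)(-0.35) = 0.8850
  C_12 = −[(-0.20)(0.95) − (-0.05)(-0.25)] = 0.2025
  C_13 = (-0.20)(-0.35) − (0.95)(-0.25) = 0.3075
  C_21 = −[(-0.30)(0.95) − (-0.05)(-0.35)] = 0.3025
  C_22 = (1.00)(0.95) − (-0.05)(-0.25) = 0.9375
  C_23 = −[(1.00)(-0.35) − (-0.30)(-0.25)] = 0.4250
  C_31 = (-0.30)(-0.05) − (-0.05)(0.95) = 0.0625
  C_32 = −[(1.00)(-0.05) − (-0.05)(-0.20)] = 0.0600
  C_33 = (1.00)(0.95) − (-0.30)(-0.20) = 0.8900
det(I−A) = Σ_j (I−A)_1j·C_1j = (1.00)(0.8850) + (-0.30)(0.2025) + (-0.05)(0.3075) = 0.808875
adj(I−A) = Cᵀ =
  [ 0.8850   0.3025   0.0625]
  [ 0.2025   0.9375   0.0600]
  [ 0.3075   0.4250   0.8900]
(I − A)⁻¹ = adj(I−A) / det(I−A) ≈
  [   1.0941     0.3740     0.0773]
  [   0.2503     1.1590     0.0742]
  [   0.3802     0.5254     1.1003]
The output multiplier for sector j is the column-j sum of the Leontief inverse (I − A)⁻¹ = adj(I−A) / det(I−A).
Column 2 of adj(I−A): (0.3025, 0.9375, 0.4250); det(I−A) = 0.808875.
m_2 = (0.3025 + 0.9375 + 0.4250) / 0.808875 = 1.665 / 0.808875 ≈ 2.058.

m_2 = 2.058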